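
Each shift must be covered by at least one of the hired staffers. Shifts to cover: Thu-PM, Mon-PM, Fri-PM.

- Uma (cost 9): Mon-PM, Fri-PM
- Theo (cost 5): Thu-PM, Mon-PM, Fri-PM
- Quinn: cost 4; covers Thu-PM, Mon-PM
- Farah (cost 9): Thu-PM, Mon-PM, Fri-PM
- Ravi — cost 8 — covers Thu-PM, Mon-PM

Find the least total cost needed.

This is a weighted set-cover instance.
Theo alone covers Thu-PM, Mon-PM, Fri-PM — every shift.
Total cost: 5.

5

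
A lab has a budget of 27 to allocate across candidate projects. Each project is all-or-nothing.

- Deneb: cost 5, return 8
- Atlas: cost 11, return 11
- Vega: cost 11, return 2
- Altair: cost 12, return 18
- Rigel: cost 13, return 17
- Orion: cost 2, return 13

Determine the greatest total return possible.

Take Altair, Rigel, and Orion: cost 12 + 13 + 2 = 27 ≤ 27, return 18 + 17 + 13 = 48.
No other feasible combination does better.

48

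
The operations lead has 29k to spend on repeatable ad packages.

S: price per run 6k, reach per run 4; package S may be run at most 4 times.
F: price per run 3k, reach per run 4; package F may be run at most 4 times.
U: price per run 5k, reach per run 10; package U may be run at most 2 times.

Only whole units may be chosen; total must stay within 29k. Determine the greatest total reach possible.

40

This is a bounded integer knapsack.
1×S, 4×F, and 2×U: price 28 ≤ 29, reach 1·4 + 4·4 + 2·10 = 40.
4×F and 2×U: price 22 ≤ 29, reach 4·4 + 2·10 = 36.
Best is 40.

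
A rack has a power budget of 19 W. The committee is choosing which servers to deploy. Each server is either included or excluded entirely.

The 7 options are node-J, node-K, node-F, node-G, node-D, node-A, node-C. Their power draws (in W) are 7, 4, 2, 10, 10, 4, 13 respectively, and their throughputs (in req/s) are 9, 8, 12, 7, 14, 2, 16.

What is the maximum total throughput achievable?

36

This is an integer program with binary decision variables.
node-K + node-F + node-C: power draw 4 + 2 + 13 = 19 ≤ 19, throughput 8 + 12 + 16 = 36.
node-J + node-F + node-D: power draw 7 + 2 + 10 = 19 ≤ 19, throughput 9 + 12 + 14 = 35.
Best is node-K, node-F, and node-C with total throughput 36.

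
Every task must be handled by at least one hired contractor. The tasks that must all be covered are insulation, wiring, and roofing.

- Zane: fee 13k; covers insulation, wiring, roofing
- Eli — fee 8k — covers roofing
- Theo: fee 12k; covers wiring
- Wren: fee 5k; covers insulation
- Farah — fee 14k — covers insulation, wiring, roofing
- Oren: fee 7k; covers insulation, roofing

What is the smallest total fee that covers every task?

13

Zane alone covers insulation, wiring, roofing — every task.
Total fee: 13.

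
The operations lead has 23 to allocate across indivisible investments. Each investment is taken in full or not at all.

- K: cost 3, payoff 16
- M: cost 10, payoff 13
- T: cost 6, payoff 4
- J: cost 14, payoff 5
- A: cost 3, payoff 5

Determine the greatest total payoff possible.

This is an integer program with binary decision variables.
Allowing fractional choices, the relaxed optimum would be about 38.4, but investments are indivisible.
K + M + T: cost 3 + 10 + 6 = 19 ≤ 23, payoff 16 + 13 + 4 = 33.
K + M + A: cost 3 + 10 + 3 = 16 ≤ 23, payoff 16 + 13 + 5 = 34.
K + M + T + A: cost 3 + 10 + 6 + 3 = 22 ≤ 23, payoff 16 + 13 + 4 + 5 = 38.
Best is K, M, T, and A with total payoff 38.

38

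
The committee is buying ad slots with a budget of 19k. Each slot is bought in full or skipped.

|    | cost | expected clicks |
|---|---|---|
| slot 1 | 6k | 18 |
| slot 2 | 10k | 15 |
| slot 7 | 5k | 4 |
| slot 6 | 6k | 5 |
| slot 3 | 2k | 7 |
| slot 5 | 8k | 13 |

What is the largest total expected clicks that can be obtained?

Allowing fractional choices, the relaxed optimum would be about 42.5, but ad slots are indivisible.
slot 1 + slot 3 + slot 5: cost 6 + 2 + 8 = 16 ≤ 19, expected clicks 18 + 7 + 13 = 38.
slot 1 + slot 7 + slot 5: cost 6 + 5 + 8 = 19 ≤ 19, expected clicks 18 + 4 + 13 = 35.
slot 1 + slot 2 + slot 3: cost 6 + 10 + 2 = 18 ≤ 19, expected clicks 18 + 15 + 7 = 40.
Best is slot 1, slot 2, and slot 3 with total expected clicks 40.

40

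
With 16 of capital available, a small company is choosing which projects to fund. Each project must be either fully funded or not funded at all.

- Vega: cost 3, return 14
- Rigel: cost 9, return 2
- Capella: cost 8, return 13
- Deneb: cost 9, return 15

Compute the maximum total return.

This is an integer program with binary decision variables.
Take Vega and Deneb: cost 3 + 9 = 12 ≤ 16, return 14 + 15 = 29.
No other feasible combination does better.

29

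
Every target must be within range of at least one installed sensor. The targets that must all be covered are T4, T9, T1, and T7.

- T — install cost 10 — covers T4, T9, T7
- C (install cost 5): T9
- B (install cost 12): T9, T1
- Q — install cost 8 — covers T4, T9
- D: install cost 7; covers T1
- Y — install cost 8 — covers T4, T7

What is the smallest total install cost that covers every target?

17

This is an integer covering problem.
Choose T and D: together they cover T4, T9, T1, T7 — every target.
Total install cost: 10 + 7 = 17.
No cover costs less than 17.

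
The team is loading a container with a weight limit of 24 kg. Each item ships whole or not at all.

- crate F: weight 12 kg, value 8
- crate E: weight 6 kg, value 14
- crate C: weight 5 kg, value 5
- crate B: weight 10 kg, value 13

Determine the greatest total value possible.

32

This is an integer program with binary decision variables.
Take crate E, crate C, and crate B: weight 6 + 5 + 10 = 21 ≤ 24, value 14 + 5 + 13 = 32.
No other feasible combination does better.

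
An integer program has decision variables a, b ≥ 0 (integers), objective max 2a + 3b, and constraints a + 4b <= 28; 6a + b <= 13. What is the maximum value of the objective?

The continuous relaxation peaks at (1.04, 6.74) with value 22.30; rounding to a feasible lattice point costs some objective.
(a,b)=(0,7): 1·0+4·7=28≤28, 6·0+1·7=7≤13, objective 21.
(a,b)=(1,6): 1·1+4·6=25≤28, 6·1+1·6=12≤13, objective 20.
The best lattice point is (0,7), giving 21.

21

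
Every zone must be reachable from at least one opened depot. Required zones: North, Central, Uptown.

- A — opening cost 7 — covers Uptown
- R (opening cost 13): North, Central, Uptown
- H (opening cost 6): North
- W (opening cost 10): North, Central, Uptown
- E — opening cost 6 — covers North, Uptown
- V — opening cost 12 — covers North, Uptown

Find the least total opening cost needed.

10

W alone covers North, Central, Uptown — every zone.
Total opening cost: 10.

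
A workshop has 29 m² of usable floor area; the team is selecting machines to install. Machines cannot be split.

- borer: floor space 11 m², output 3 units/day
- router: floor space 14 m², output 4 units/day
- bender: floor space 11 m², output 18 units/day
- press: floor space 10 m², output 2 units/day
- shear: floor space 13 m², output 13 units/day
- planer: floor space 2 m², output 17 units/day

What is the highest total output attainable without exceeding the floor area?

48

Allowing fractional choices, the relaxed optimum would be about 48.9, but machines are indivisible.
bender + shear + planer: floor space 11 + 13 + 2 = 26 ≤ 29, output 18 + 13 + 17 = 48.
router + bender + planer: floor space 14 + 11 + 2 = 27 ≤ 29, output 4 + 18 + 17 = 39.
Best is bender, shear, and planer with total output 48.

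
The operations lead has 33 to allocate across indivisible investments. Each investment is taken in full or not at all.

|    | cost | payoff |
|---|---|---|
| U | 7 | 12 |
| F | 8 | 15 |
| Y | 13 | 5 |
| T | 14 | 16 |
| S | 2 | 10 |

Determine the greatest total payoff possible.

53

U + F + Y + S: cost 7 + 8 + 13 + 2 = 30 ≤ 33, payoff 12 + 15 + 5 + 10 = 42.
U + F + T: cost 7 + 8 + 14 = 29 ≤ 33, payoff 12 + 15 + 16 = 43.
U + F + T + S: cost 7 + 8 + 14 + 2 = 31 ≤ 33, payoff 12 + 15 + 16 + 10 = 53.
Best is U, F, T, and S with total payoff 53.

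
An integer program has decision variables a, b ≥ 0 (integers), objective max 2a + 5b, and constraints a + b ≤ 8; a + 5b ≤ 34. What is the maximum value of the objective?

The continuous relaxation peaks at (1.5, 6.5) with value 35.50; rounding to a feasible lattice point costs some objective.
(a,b)=(2,6): 1·2+1·6=8≤8, 1·2+5·6=32≤34, objective 34.
(a,b)=(1,6): 1·1+1·6=7≤8, 1·1+5·6=31≤34, objective 32.
Maximum is 34 at (a,b)=(2,6).

34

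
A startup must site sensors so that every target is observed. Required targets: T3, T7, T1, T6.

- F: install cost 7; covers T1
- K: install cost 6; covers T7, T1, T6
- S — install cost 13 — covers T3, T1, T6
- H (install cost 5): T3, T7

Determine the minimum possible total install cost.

11

Choose K and H: together they cover T3, T7, T1, T6 — every target.
Total install cost: 6 + 5 = 11.
No cover costs less than 11.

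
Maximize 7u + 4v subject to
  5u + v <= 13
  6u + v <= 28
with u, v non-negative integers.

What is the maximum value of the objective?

52

(u,v)=(0,13): 5·0+1·13=13≤13, 6·0+1·13=13≤28, objective 52.
(u,v)=(0,12): 5·0+1·12=12≤13, 6·0+1·12=12≤28, objective 48.
Maximum is 52 at (u,v)=(0,13).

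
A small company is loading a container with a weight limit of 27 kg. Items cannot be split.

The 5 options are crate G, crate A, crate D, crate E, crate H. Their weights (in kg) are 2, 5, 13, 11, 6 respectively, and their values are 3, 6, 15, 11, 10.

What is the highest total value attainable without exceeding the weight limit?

34

Allowing fractional choices, the relaxed optimum would be about 35.0, but items are indivisible.
crate A + crate D + crate H: weight 5 + 13 + 6 = 24 ≤ 27, value 6 + 15 + 10 = 31.
crate G + crate A + crate E + crate H: weight 2 + 5 + 11 + 6 = 24 ≤ 27, value 3 + 6 + 11 + 10 = 30.
crate G + crate A + crate D + crate H: weight 2 + 5 + 13 + 6 = 26 ≤ 27, value 3 + 6 + 15 + 10 = 34.
Best is crate G, crate A, crate D, and crate H with total value 34.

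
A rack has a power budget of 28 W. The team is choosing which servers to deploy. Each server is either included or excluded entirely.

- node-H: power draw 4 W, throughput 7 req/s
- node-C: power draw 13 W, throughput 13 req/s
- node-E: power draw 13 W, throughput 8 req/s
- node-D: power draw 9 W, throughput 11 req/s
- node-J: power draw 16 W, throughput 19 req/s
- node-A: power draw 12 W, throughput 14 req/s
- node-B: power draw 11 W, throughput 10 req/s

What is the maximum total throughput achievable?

33

node-H + node-D + node-A: power draw 4 + 9 + 12 = 25 ≤ 28, throughput 7 + 11 + 14 = 32.
node-J + node-A: power draw 16 + 12 = 28 ≤ 28, throughput 19 + 14 = 33.
Best is node-J and node-A with total throughput 33.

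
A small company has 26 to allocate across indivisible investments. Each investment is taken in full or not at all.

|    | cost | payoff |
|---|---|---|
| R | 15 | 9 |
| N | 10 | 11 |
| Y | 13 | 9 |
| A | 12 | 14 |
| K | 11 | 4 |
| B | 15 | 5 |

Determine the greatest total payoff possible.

25

Treat it as a binary knapsack problem.
N + A: cost 10 + 12 = 22 ≤ 26, payoff 11 + 14 = 25.
N + Y: cost 10 + 13 = 23 ≤ 26, payoff 11 + 9 = 20.
Y + A: cost 13 + 12 = 25 ≤ 26, payoff 9 + 14 = 23.
Best is N and A with total payoff 25.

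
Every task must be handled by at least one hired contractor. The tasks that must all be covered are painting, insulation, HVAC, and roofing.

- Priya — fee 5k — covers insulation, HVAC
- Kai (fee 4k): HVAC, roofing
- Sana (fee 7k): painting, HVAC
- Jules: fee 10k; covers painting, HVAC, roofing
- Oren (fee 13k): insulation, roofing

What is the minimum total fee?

15

The greedy cost-per-new-task heuristic would pick Kai, Priya, and Sana for 16, but a cheaper cover exists.
Choose Priya and Jules: together they cover painting, insulation, HVAC, roofing — every task.
Total fee: 5 + 10 = 15.
No cover costs less than 15.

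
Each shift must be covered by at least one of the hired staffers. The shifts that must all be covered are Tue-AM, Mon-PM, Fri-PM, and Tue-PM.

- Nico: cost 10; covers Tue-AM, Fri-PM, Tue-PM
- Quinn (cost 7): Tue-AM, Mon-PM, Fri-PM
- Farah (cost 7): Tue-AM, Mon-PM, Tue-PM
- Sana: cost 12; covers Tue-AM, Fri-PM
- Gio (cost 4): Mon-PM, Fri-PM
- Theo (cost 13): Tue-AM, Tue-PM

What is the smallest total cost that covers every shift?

11

Choose Farah and Gio: together they cover Tue-AM, Mon-PM, Fri-PM, Tue-PM — every shift.
Total cost: 7 + 4 = 11.
No cover costs less than 11.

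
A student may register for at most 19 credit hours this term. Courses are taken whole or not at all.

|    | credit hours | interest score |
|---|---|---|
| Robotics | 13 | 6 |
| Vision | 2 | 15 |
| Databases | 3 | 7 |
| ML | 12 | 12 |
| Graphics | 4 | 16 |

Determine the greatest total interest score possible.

43

Allowing fractional choices, the relaxed optimum would be about 48.0, but courses are indivisible.
Vision + ML + Graphics: credit hours 2 + 12 + 4 = 18 ≤ 19, interest score 15 + 12 + 16 = 43.
Vision + Databases + Graphics: credit hours 2 + 3 + 4 = 9 ≤ 19, interest score 15 + 7 + 16 = 38.
Best is Vision, ML, and Graphics with total interest score 43.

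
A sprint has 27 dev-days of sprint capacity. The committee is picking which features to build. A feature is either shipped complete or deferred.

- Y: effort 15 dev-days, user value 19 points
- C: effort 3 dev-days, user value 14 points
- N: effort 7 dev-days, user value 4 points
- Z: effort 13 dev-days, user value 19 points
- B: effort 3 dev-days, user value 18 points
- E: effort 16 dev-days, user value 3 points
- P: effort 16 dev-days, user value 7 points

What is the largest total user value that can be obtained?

Allowing fractional choices, the relaxed optimum would be about 61.1, but features are indivisible.
C + N + Z + B: effort 3 + 7 + 13 + 3 = 26 ≤ 27, user value 14 + 4 + 19 + 18 = 55.
Y + C + B: effort 15 + 3 + 3 = 21 ≤ 27, user value 19 + 14 + 18 = 51.
C + Z + B: effort 3 + 13 + 3 = 19 ≤ 27, user value 14 + 19 + 18 = 51.
Best is C, N, Z, and B with total user value 55.

55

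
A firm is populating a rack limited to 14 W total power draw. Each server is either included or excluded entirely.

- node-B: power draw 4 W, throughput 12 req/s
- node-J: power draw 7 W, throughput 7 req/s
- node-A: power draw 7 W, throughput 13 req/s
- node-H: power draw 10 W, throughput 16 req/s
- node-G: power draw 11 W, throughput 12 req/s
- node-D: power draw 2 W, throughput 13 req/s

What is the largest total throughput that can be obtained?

Allowing fractional choices, the relaxed optimum would be about 39.6, but servers are indivisible.
node-B + node-A + node-D: power draw 4 + 7 + 2 = 13 ≤ 14, throughput 12 + 13 + 13 = 38.
node-B + node-J + node-D: power draw 4 + 7 + 2 = 13 ≤ 14, throughput 12 + 7 + 13 = 32.
Best is node-B, node-A, and node-D with total throughput 38.

38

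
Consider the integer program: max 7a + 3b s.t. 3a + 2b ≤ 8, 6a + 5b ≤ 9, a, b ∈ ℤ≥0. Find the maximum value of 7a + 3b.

The continuous relaxation peaks at (1.5, 0) with value 10.50; rounding to a feasible lattice point costs some objective.
(a,b)=(1,0): 3·1+2·0=3≤8, 6·1+5·0=6≤9, objective 7.
(a,b)=(0,1): 3·0+2·1=2≤8, 6·0+5·1=5≤9, objective 3.
The best lattice point is (1,0), giving 7.

7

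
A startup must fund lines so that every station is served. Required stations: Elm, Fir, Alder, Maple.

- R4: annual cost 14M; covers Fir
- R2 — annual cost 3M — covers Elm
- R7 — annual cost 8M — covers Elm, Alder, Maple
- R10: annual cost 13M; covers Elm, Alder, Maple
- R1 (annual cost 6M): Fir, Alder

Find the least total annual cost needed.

Choose R7 and R1: together they cover Elm, Fir, Alder, Maple — every station.
Total annual cost: 8 + 6 = 14.
No cover costs less than 14.

14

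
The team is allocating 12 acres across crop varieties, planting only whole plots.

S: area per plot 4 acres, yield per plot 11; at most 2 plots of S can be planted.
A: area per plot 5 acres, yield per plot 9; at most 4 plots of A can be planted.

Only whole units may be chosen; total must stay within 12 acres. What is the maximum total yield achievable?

This is a bounded integer knapsack.
Take 2×S: area 8 ≤ 12, yield 2·11 = 22.
S has the best ratio (11/4) and is taken to its limit of 2; remaining capacity is filled optimally with the others.

22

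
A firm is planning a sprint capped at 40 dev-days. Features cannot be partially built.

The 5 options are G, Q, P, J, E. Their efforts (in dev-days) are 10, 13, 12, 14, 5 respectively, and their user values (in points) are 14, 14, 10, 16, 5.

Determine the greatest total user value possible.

This is a 0-1 knapsack instance.
Take G, Q, and J: effort 10 + 13 + 14 = 37 ≤ 40, user value 14 + 14 + 16 = 44.
No other feasible combination does better.

44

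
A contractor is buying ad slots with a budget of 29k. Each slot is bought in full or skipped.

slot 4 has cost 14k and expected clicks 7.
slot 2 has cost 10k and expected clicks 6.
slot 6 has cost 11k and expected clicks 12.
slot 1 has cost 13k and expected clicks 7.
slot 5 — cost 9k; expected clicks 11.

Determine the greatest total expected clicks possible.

Allowing fractional choices, the relaxed optimum would be about 28.4, but ad slots are indivisible.
slot 4 + slot 6: cost 14 + 11 = 25 ≤ 29, expected clicks 7 + 12 = 19.
slot 6 + slot 5: cost 11 + 9 = 20 ≤ 29, expected clicks 12 + 11 = 23.
slot 6 + slot 1: cost 11 + 13 = 24 ≤ 29, expected clicks 12 + 7 = 19.
Best is slot 6 and slot 5 with total expected clicks 23.

23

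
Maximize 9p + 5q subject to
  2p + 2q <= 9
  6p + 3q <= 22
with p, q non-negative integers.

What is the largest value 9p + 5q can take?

32

Relaxing integrality, the LP optimum is 33.83 at (p,q) = (2.83, 1.67), which is not an integer point.
(p,q)=(3,1): 2·3+2·1=8≤9, 6·3+3·1=21≤22, objective 32.
(p,q)=(2,2): 2·2+2·2=8≤9, 6·2+3·2=18≤22, objective 28.
(p,q)=(3,0): 2·3+2·0=6≤9, 6·3+3·0=18≤22, objective 27.
Maximum is 32 at (p,q)=(3,1).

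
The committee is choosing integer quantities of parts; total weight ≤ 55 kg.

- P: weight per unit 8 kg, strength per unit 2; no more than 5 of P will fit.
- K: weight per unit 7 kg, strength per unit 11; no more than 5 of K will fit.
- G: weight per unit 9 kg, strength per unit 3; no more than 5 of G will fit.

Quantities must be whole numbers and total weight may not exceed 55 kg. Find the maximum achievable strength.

Take 5×K and 2×G: weight 53 ≤ 55, strength 5·11 + 2·3 = 61.
K has the best ratio (11/7) and is taken to its limit of 5; remaining capacity is filled optimally with the others.

61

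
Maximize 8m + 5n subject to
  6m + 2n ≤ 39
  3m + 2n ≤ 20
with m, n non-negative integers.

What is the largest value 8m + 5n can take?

Relaxing integrality, the LP optimum is 53.17 at (m,n) = (6.33, 0.5), which is not an integer point.
(m,n)=(6,1) is feasible, giving 53.
(m,n)=(5,2) is feasible, giving 50.
(m,n)=(6,0) is feasible, giving 48.
The best lattice point is (6,1), giving 53.

53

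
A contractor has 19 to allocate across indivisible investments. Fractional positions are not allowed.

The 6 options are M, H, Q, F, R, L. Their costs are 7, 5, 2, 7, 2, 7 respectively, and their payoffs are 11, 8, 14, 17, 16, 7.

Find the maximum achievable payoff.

58

M + Q + F + R: cost 7 + 2 + 7 + 2 = 18 ≤ 19, payoff 11 + 14 + 17 + 16 = 58.
H + Q + F + R: cost 5 + 2 + 7 + 2 = 16 ≤ 19, payoff 8 + 14 + 17 + 16 = 55.
Best is M, Q, F, and R with total payoff 58.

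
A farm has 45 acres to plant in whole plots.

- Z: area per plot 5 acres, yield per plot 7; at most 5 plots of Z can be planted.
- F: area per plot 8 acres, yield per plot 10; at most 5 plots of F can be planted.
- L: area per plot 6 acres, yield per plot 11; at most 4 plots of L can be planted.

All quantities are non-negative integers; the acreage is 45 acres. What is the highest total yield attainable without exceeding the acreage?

L has the best ratio (11/6); taking only L gives at most 4×11 = 44 (stopped by the supply cap of 4).
Mixing does better — 4×Z and 4×L: area 44 ≤ 45, yield 4·7 + 4·11 = 72.

72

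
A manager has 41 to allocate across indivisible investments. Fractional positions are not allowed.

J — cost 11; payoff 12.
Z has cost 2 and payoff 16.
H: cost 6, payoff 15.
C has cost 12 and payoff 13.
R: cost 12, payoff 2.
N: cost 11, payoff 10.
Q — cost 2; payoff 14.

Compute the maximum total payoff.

Treat it as a binary knapsack problem.
Z + H + C + N + Q: cost 2 + 6 + 12 + 11 + 2 = 33 ≤ 41, payoff 16 + 15 + 13 + 10 + 14 = 68.
J + Z + H + C + Q: cost 11 + 2 + 6 + 12 + 2 = 33 ≤ 41, payoff 12 + 16 + 15 + 13 + 14 = 70.
J + Z + H + N + Q: cost 11 + 2 + 6 + 11 + 2 = 32 ≤ 41, payoff 12 + 16 + 15 + 10 + 14 = 67.
Best is J, Z, H, C, and Q with total payoff 70.

70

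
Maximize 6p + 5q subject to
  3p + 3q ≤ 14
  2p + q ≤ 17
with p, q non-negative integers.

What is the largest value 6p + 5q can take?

Relaxing integrality, the LP optimum is 28.00 at (p,q) = (4.67, 0), which is not an integer point.
(p,q)=(4,0): 3·4+3·0=12≤14, 2·4+1·0=8≤17, objective 24.
(p,q)=(3,1): 3·3+3·1=12≤14, 2·3+1·1=7≤17, objective 23.
(p,q)=(3,0): 3·3+3·0=9≤14, 2·3+1·0=6≤17, objective 18.
No feasible integer point exceeds 24.

24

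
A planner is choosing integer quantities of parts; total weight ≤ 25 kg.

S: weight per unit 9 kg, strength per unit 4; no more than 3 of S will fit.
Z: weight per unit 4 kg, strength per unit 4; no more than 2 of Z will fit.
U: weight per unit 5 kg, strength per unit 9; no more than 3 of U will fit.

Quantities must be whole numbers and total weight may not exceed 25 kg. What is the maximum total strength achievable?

35

U has the best ratio (9/5); taking only U gives at most 3×9 = 27 (stopped by the supply cap of 3).
Mixing does better — 2×Z and 3×U: weight 23 ≤ 25, strength 2·4 + 3·9 = 35.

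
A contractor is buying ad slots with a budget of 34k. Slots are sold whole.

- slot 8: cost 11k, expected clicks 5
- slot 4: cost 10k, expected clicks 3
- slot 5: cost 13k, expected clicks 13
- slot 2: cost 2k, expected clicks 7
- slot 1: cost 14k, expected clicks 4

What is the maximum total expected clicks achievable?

25

This is an integer program with binary decision variables.
slot 8 + slot 5 + slot 2: cost 11 + 13 + 2 = 26 ≤ 34, expected clicks 5 + 13 + 7 = 25.
slot 5 + slot 2 + slot 1: cost 13 + 2 + 14 = 29 ≤ 34, expected clicks 13 + 7 + 4 = 24.
Best is slot 8, slot 5, and slot 2 with total expected clicks 25.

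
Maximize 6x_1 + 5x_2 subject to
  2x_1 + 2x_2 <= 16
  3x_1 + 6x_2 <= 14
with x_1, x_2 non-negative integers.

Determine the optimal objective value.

24

(x_1,x_2)=(4,0) is feasible, giving 24.
(x_1,x_2)=(3,0) is feasible, giving 18.
No feasible integer point exceeds 24.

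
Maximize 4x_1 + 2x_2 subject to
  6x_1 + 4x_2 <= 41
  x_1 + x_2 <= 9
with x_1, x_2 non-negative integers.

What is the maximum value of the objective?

26

The continuous relaxation peaks at (6.83, 0) with value 27.33; rounding to a feasible lattice point costs some objective.
(x_1,x_2)=(6,1): 6·6+4·1=40≤41, 1·6+1·1=7≤9, objective 26.
(x_1,x_2)=(6,0): 6·6+4·0=36≤41, 1·6+1·0=6≤9, objective 24.
The best lattice point is (6,1), giving 26.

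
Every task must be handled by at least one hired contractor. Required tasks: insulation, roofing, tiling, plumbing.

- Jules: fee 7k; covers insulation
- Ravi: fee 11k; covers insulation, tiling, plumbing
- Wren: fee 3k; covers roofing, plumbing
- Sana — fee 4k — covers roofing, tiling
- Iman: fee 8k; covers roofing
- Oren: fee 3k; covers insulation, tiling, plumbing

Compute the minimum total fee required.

6

Choose Wren and Oren: together they cover insulation, roofing, tiling, plumbing — every task.
Total fee: 3 + 3 = 6.
No cover costs less than 6.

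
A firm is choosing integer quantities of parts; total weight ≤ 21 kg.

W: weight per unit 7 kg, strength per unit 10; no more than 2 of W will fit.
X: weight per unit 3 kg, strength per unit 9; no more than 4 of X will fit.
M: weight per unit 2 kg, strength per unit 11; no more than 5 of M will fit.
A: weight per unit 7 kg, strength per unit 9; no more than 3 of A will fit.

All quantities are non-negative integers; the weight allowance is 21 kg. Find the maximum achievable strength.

82

M has the best ratio (11/2); taking only M gives at most 5×11 = 55 (stopped by the supply cap of 5).
Mixing does better — 3×X and 5×M: weight 19 ≤ 21, strength 3·9 + 5·11 = 82.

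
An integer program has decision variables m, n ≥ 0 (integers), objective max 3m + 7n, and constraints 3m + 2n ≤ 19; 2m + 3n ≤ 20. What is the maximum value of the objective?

45

(m,n)=(1,6) is feasible, giving 45.
(m,n)=(0,6) is feasible, giving 42.
(m,n)=(2,5) is feasible, giving 41.
(m,n)=(1,5) is feasible, giving 38.
The best lattice point is (1,6), giving 45.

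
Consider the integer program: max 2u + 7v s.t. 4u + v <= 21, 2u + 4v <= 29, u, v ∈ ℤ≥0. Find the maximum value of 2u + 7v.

Relaxing integrality, the LP optimum is 50.75 at (u,v) = (0, 7.25), which is not an integer point.
(u,v)=(0,7): 4·0+1·7=7≤21, 2·0+4·7=28≤29, objective 49.
(u,v)=(1,6): 4·1+1·6=10≤21, 2·1+4·6=26≤29, objective 44.
(u,v)=(0,6): 4·0+1·6=6≤21, 2·0+4·6=24≤29, objective 42.
The best lattice point is (0,7), giving 49.

49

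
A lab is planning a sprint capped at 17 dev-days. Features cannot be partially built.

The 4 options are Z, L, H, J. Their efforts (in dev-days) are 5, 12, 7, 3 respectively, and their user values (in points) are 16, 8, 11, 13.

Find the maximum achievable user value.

This is a 0-1 knapsack instance.
Allowing fractional choices, the relaxed optimum would be about 41.3, but features are indivisible.
Z + J: effort 5 + 3 = 8 ≤ 17, user value 16 + 13 = 29.
Z + H + J: effort 5 + 7 + 3 = 15 ≤ 17, user value 16 + 11 + 13 = 40.
Best is Z, H, and J with total user value 40.

40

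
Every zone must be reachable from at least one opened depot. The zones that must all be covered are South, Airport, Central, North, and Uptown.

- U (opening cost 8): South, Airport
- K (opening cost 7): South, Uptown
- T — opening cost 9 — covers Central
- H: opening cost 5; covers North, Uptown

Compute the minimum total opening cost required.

22

Choose U, T, and H: together they cover South, Airport, Central, North, Uptown — every zone.
Total opening cost: 8 + 9 + 5 = 22.
No cover costs less than 22.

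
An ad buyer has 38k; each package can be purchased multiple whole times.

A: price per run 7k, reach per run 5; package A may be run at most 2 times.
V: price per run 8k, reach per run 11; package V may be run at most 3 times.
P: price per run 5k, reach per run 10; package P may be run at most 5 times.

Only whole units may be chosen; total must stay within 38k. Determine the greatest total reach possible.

2×V and 4×P: price 36 ≤ 38, reach 2·11 + 4·10 = 62.
1×V and 5×P: price 33 ≤ 38, reach 1·11 + 5·10 = 61.
Best is 62.

62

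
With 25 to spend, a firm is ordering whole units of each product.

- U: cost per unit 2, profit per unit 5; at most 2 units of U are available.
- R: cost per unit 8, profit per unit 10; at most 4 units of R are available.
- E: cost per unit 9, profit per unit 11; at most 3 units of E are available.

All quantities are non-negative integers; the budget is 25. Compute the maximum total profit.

32

This is a bounded integer knapsack.
Take 2×U and 2×E: cost 22 ≤ 25, profit 2·5 + 2·11 = 32.
U has the best ratio (5/2) and is taken to its limit of 2; remaining capacity is filled optimally with the others.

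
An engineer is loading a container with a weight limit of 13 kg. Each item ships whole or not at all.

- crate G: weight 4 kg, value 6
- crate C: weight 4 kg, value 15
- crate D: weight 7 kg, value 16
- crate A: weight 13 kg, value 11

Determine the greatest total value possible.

31

This is an integer program with binary decision variables.
Allowing fractional choices, the relaxed optimum would be about 34.0, but items are indivisible.
crate G + crate C: weight 4 + 4 = 8 ≤ 13, value 6 + 15 = 21.
crate G + crate D: weight 4 + 7 = 11 ≤ 13, value 6 + 16 = 22.
crate C + crate D: weight 4 + 7 = 11 ≤ 13, value 15 + 16 = 31.
Best is crate C and crate D with total value 31.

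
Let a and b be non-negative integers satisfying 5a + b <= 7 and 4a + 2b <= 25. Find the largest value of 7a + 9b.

(a,b)=(0,7) is feasible, giving 63.
(a,b)=(0,6) is feasible, giving 54.
No feasible integer point exceeds 63.

63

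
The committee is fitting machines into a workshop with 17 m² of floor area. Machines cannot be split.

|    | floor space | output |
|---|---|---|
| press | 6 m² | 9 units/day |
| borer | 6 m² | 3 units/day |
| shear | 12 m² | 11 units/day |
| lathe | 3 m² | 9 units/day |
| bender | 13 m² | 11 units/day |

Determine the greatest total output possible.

21

This is an integer program with binary decision variables.
shear + lathe: floor space 12 + 3 = 15 ≤ 17, output 11 + 9 = 20.
press + borer + lathe: floor space 6 + 6 + 3 = 15 ≤ 17, output 9 + 3 + 9 = 21.
lathe + bender: floor space 3 + 13 = 16 ≤ 17, output 9 + 11 = 20.
Best is press, borer, and lathe with total output 21.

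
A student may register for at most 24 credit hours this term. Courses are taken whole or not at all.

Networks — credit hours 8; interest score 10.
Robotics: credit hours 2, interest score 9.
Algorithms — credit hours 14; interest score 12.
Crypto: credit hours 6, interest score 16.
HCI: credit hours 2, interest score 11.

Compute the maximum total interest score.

Allowing fractional choices, the relaxed optimum would be about 51.1, but courses are indivisible.
Algorithms + Crypto + HCI: credit hours 14 + 6 + 2 = 22 ≤ 24, interest score 12 + 16 + 11 = 39.
Networks + Robotics + Crypto + HCI: credit hours 8 + 2 + 6 + 2 = 18 ≤ 24, interest score 10 + 9 + 16 + 11 = 46.
Robotics + Algorithms + Crypto + HCI: credit hours 2 + 14 + 6 + 2 = 24 ≤ 24, interest score 9 + 12 + 16 + 11 = 48.
Best is Robotics, Algorithms, Crypto, and HCI with total interest score 48.

48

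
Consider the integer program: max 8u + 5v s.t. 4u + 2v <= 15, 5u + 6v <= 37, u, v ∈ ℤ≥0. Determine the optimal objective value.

The continuous relaxation peaks at (1.14, 5.21) with value 35.21; rounding to a feasible lattice point costs some objective.
(u,v)=(1,5): 4·1+2·5=14≤15, 5·1+6·5=35≤37, objective 33.
(u,v)=(0,6): 4·0+2·6=12≤15, 5·0+6·6=36≤37, objective 30.
No feasible integer point exceeds 33.

33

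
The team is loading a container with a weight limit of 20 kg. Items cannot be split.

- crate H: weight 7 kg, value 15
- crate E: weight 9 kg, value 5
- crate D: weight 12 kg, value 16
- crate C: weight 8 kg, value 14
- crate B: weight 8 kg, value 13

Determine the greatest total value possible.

31

Allowing fractional choices, the relaxed optimum would be about 37.1, but items are indivisible.
crate D + crate C: weight 12 + 8 = 20 ≤ 20, value 16 + 14 = 30.
crate H + crate C: weight 7 + 8 = 15 ≤ 20, value 15 + 14 = 29.
crate H + crate D: weight 7 + 12 = 19 ≤ 20, value 15 + 16 = 31.
Best is crate H and crate D with total value 31.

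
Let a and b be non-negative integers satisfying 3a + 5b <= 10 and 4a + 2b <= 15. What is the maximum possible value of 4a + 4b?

The continuous relaxation peaks at (3.33, 0) with value 13.33; rounding to a feasible lattice point costs some objective.
(a,b)=(3,0) is feasible, giving 12.
(a,b)=(2,0) is feasible, giving 8.
Maximum is 12 at (a,b)=(3,0).

12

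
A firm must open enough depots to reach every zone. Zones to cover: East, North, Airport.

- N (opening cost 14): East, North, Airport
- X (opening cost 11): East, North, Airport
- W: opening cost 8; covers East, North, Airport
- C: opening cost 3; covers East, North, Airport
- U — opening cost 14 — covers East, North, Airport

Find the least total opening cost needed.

3

This is an integer covering problem.
C alone covers East, North, Airport — every zone.
Total opening cost: 3.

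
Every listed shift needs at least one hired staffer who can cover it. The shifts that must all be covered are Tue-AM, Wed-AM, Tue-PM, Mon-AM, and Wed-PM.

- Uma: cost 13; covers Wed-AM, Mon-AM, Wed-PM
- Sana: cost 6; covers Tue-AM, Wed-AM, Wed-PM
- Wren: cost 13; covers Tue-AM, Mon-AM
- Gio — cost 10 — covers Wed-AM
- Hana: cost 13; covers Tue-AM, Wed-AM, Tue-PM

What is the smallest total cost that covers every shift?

The greedy cost-per-new-shift heuristic would pick Sana, Uma, and Hana for 32, but a cheaper cover exists.
Choose Uma and Hana: together they cover Tue-AM, Wed-AM, Tue-PM, Mon-AM, Wed-PM — every shift.
Total cost: 13 + 13 = 26.
No cover costs less than 26.

26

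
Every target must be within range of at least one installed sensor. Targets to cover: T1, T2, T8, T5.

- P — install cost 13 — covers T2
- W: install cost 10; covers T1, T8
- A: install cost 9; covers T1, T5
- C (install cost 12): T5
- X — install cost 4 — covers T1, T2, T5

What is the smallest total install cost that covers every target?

14

Choose W and X: together they cover T1, T2, T8, T5 — every target.
Total install cost: 10 + 4 = 14.
No cover costs less than 14.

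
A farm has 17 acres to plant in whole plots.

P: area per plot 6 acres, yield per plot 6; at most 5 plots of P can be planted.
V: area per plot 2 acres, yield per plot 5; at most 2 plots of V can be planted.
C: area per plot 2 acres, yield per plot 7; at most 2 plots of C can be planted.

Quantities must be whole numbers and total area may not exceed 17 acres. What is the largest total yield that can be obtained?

Take 1×P, 2×V, and 2×C: area 14 ≤ 17, yield 1·6 + 2·5 + 2·7 = 30.
C has the best ratio (7/2) and is taken to its limit of 2; remaining capacity is filled optimally with the others.

30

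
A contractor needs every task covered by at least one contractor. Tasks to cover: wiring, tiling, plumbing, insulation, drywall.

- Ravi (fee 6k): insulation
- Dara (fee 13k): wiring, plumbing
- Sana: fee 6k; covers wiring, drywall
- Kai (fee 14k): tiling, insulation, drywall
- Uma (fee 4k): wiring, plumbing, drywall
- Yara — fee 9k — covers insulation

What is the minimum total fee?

18

The greedy cost-per-new-task heuristic would pick Uma, Ravi, and Kai for 24, but a cheaper cover exists.
Choose Kai and Uma: together they cover wiring, tiling, plumbing, insulation, drywall — every task.
Total fee: 14 + 4 = 18.
No cover costs less than 18.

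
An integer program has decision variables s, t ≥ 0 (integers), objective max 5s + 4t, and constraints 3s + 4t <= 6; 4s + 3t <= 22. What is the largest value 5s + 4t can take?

10

(s,t)=(2,0): 3·2+4·0=6≤6, 4·2+3·0=8≤22, objective 10.
(s,t)=(1,0): 3·1+4·0=3≤6, 4·1+3·0=4≤22, objective 5.
No feasible integer point exceeds 10.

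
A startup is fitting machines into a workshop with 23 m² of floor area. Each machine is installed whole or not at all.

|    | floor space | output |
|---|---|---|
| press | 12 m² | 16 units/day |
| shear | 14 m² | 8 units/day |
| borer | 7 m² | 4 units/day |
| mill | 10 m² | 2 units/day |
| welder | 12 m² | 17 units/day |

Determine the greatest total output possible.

21

borer + welder: floor space 7 + 12 = 19 ≤ 23, output 4 + 17 = 21.
mill + welder: floor space 10 + 12 = 22 ≤ 23, output 2 + 17 = 19.
press + borer: floor space 12 + 7 = 19 ≤ 23, output 16 + 4 = 20.
Best is borer and welder with total output 21.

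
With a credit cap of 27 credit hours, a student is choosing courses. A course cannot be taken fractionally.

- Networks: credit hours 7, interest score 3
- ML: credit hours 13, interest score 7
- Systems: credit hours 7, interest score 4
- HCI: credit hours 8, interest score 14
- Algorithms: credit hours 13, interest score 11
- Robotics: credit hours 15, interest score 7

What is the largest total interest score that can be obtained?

25

ML + HCI: credit hours 13 + 8 = 21 ≤ 27, interest score 7 + 14 = 21.
HCI + Algorithms: credit hours 8 + 13 = 21 ≤ 27, interest score 14 + 11 = 25.
Best is HCI and Algorithms with total interest score 25.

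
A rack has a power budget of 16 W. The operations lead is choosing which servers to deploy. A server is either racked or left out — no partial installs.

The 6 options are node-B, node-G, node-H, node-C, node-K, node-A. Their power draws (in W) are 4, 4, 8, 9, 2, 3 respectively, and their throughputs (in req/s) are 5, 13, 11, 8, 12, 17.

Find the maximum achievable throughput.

Allowing fractional choices, the relaxed optimum would be about 51.6, but servers are indivisible.
node-G + node-K + node-A: power draw 4 + 2 + 3 = 9 ≤ 16, throughput 13 + 12 + 17 = 42.
node-G + node-H + node-A: power draw 4 + 8 + 3 = 15 ≤ 16, throughput 13 + 11 + 17 = 41.
node-B + node-G + node-K + node-A: power draw 4 + 4 + 2 + 3 = 13 ≤ 16, throughput 5 + 13 + 12 + 17 = 47.
Best is node-B, node-G, node-K, and node-A with total throughput 47.

47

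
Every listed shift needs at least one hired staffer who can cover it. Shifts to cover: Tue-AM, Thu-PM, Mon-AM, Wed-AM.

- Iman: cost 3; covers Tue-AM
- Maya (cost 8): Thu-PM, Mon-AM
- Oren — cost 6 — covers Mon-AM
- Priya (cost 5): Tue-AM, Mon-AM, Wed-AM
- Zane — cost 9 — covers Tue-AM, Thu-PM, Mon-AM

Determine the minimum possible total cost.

This is a weighted set-cover instance.
Choose Maya and Priya: together they cover Tue-AM, Thu-PM, Mon-AM, Wed-AM — every shift.
Total cost: 8 + 5 = 13.
No cover costs less than 13.

13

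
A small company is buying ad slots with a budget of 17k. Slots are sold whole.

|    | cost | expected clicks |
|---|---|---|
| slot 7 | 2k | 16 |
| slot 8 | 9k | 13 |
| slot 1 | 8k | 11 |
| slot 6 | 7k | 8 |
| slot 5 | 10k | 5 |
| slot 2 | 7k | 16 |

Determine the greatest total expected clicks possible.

Allowing fractional choices, the relaxed optimum would be about 43.6, but ad slots are indivisible.
slot 7 + slot 6 + slot 2: cost 2 + 7 + 7 = 16 ≤ 17, expected clicks 16 + 8 + 16 = 40.
slot 7 + slot 1 + slot 2: cost 2 + 8 + 7 = 17 ≤ 17, expected clicks 16 + 11 + 16 = 43.
Best is slot 7, slot 1, and slot 2 with total expected clicks 43.

43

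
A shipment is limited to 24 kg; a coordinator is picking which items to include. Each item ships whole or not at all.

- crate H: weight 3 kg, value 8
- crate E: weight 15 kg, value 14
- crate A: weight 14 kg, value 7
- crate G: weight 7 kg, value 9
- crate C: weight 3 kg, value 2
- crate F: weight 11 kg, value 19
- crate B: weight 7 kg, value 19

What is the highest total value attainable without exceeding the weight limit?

48

Take crate H, crate C, crate F, and crate B: weight 3 + 3 + 11 + 7 = 24 ≤ 24, value 8 + 2 + 19 + 19 = 48.
No other feasible combination does better.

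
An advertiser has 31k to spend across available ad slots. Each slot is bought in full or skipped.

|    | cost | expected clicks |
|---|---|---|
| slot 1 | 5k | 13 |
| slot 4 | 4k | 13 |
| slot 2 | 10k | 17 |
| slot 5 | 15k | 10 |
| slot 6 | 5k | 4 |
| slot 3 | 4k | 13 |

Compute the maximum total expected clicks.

60

Allowing fractional choices, the relaxed optimum would be about 62.0, but ad slots are indivisible.
slot 1 + slot 4 + slot 2 + slot 6 + slot 3: cost 5 + 4 + 10 + 5 + 4 = 28 ≤ 31, expected clicks 13 + 13 + 17 + 4 + 13 = 60.
slot 1 + slot 4 + slot 2 + slot 3: cost 5 + 4 + 10 + 4 = 23 ≤ 31, expected clicks 13 + 13 + 17 + 13 = 56.
Best is slot 1, slot 4, slot 2, slot 6, and slot 3 with total expected clicks 60.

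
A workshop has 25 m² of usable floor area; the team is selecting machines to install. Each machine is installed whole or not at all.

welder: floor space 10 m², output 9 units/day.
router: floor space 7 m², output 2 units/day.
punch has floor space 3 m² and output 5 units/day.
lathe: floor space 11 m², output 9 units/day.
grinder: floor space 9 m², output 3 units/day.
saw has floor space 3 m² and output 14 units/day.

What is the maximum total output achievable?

32

Treat it as a binary knapsack problem.
Allowing fractional choices, the relaxed optimum would be about 35.4, but machines are indivisible.
welder + lathe + saw: floor space 10 + 11 + 3 = 24 ≤ 25, output 9 + 9 + 14 = 32.
welder + router + punch + saw: floor space 10 + 7 + 3 + 3 = 23 ≤ 25, output 9 + 2 + 5 + 14 = 30.
welder + punch + grinder + saw: floor space 10 + 3 + 9 + 3 = 25 ≤ 25, output 9 + 5 + 3 + 14 = 31.
Best is welder, lathe, and saw with total output 32.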